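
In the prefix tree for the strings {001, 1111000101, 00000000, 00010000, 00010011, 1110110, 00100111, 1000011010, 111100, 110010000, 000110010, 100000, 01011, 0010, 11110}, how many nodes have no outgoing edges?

11

Leaves are exactly the stored words that no other stored word extends.
Those words: "00000000", "00010000", "00010011", "000110010", "00100111", "01011", "100000", "1000011010", "110010000", "1110110", "1111000101"
Leaf count: 11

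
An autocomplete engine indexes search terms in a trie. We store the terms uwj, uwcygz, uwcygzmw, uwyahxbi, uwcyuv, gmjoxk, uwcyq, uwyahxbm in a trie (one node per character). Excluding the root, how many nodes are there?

25

Trie structure (* marks end of a word):
(root)
├─ g
│  └─ m
│     └─ j
│        └─ o
│           └─ x
│              └─ k *
└─ u
   └─ w
      ├─ c
      │  └─ y
      │     ├─ g
      │     │  └─ z *
      │     │     └─ m
      │     │        └─ w *
      │     ├─ q *
      │     └─ u
      │        └─ v *
      ├─ j *
      └─ y
         └─ a
            └─ h
               └─ x
                  └─ b
                     ├─ i *
                     └─ m *
Counting every labelled node above: 25.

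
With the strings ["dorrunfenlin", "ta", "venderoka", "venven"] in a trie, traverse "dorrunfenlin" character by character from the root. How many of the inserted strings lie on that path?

Traverse "dorrunfenlin" character by character; count nodes along the way that are marked as word ends.
Prefixes of the query that are stored words: "dorrunfenlin"
Count: 1

1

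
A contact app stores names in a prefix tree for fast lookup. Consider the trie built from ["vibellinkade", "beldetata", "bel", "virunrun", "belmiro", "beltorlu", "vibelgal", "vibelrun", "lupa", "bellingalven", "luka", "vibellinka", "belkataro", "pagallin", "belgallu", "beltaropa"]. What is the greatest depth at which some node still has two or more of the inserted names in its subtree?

10

The deepest shared node is where two words last agree before diverging.
"vibellinka" and "vibellinkade" agree on "vibellinka" (10 characters) before diverging; nothing deeper is shared.
Longest shared-prefix length: 10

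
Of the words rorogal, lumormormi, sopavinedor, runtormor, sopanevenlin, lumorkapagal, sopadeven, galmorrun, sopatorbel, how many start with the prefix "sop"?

Filter for entries beginning with "sop":
Matches: "sopadeven", "sopanevenlin", "sopatorbel", "sopavinedor"
Count: 4

4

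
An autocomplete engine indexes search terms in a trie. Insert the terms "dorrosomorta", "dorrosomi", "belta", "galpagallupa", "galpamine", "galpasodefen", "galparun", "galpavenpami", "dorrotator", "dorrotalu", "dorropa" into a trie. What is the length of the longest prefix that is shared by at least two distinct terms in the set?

Look for the deepest trie node that still has at least two words in its subtree.
"dorrosomi" and "dorrosomorta" agree on "dorrosom" (8 characters) before diverging; nothing deeper is shared.
Longest shared-prefix length: 8

8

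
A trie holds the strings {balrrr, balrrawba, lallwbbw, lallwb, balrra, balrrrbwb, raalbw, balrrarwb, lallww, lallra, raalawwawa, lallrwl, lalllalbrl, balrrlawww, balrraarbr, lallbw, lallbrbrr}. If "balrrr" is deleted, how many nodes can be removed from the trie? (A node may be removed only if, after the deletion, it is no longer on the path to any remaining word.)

0

After clearing the end-marker at "balrrr", prune upward until reaching a node still needed by another word.
Every node on "balrrr" is still needed (e.g. by "balrrrbwb"), so nothing is freed.
Nodes removed: 0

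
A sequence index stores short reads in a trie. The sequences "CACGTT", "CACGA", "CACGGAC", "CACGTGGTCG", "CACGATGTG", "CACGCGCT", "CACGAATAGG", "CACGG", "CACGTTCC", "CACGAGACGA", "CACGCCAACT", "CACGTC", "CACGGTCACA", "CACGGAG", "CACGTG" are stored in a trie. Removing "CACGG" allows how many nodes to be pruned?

0

After clearing the end-marker at "CACGG", prune upward until reaching a node still needed by another word.
Every node on "CACGG" is still needed (e.g. by "CACGGAC"), so nothing is freed.
Nodes removed: 0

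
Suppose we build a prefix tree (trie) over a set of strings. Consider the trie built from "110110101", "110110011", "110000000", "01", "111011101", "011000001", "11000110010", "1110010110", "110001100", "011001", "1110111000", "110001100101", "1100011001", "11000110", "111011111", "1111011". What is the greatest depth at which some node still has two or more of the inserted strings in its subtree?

Equivalently: take the maximum, over all pairs, of their longest common prefix length.
"11000110010" and "110001100101" agree on "11000110010" (11 characters) before diverging; nothing deeper is shared.
Longest shared-prefix length: 11

11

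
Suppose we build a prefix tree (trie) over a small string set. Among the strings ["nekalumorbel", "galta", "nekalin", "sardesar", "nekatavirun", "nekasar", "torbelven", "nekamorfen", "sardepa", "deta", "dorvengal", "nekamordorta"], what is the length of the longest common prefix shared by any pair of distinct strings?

7

Equivalently: take the maximum, over all pairs, of their longest common prefix length.
"nekamordorta" and "nekamorfen" agree on "nekamor" (7 characters) before diverging; nothing deeper is shared.
Longest shared-prefix length: 7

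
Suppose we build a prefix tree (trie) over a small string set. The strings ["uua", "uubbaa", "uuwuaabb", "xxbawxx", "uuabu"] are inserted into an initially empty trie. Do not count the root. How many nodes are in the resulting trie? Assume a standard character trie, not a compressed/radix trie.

Trie structure (* marks end of a word):
(root)
├─ u
│  └─ u
│     ├─ a *
│     │  └─ b
│     │     └─ u *
│     ├─ b
│     │  └─ b
│     │     └─ a
│     │        └─ a *
│     └─ w
│        └─ u
│           └─ a
│              └─ a
│                 └─ b
│                    └─ b *
└─ x
   └─ x
      └─ b
         └─ a
            └─ w
               └─ x
                  └─ x *
Counting every labelled node above: 22.

22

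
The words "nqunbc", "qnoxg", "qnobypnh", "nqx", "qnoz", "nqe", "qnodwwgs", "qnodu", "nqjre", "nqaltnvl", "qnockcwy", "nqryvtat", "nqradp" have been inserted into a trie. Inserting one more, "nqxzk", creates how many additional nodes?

The longest prefix of "nqxzk" already in the trie is "nqx" (length 3).
So 5 − 3 = 2 new nodes.

2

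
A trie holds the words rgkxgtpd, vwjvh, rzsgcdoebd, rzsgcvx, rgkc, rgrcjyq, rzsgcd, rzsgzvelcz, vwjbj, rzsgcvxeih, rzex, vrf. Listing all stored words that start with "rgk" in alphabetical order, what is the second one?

Filter for "rgk…" and sort: "rgkc", "rgkxgtpd"
Position 2: rgkxgtpd

rgkxgtpd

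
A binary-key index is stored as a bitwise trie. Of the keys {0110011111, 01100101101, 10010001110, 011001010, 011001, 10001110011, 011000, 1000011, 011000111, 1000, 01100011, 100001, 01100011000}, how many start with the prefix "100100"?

1

Filter for entries beginning with "100100":
Matches: "10010001110"
Count: 1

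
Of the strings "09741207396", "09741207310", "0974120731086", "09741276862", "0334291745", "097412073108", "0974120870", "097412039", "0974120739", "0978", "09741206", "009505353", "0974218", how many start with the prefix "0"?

13

Traverse to the node for "0", then collect every word in that subtree.
Words under "0": 009505353, 0334291745, 097412039, 09741206, 09741207310, 097412073108, 0974120731086, 0974120739, 09741207396, 0974120870, 09741276862, 0974218, 0978
Count: 13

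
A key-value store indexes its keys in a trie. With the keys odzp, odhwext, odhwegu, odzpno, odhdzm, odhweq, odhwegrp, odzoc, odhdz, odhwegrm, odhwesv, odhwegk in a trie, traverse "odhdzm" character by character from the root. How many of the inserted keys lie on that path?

2

Walk "odhdzm" from the root; an end-of-word marker is hit whenever a stored word is a prefix of "odhdzm".
Prefixes of the query that are stored words: "odhdz", "odhdzm"
Count: 2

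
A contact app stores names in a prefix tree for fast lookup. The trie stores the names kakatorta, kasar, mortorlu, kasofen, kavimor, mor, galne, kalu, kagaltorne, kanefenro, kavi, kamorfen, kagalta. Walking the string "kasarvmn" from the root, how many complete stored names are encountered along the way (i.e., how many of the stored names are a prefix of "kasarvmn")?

1

Check each prefix of "kasarvmn" against the stored set — each match is an end-marker on the path.
Prefixes of the query that are stored words: "kasar"
Count: 1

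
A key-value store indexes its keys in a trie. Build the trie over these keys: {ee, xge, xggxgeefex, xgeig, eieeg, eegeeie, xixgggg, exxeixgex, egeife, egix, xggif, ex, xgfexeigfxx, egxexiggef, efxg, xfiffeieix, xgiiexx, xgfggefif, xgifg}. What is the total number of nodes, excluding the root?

89

Insert word by word; a character creates a node only if that edge doesn't already exist:
  "ee" → 2 new (e, e)
  "xge" → 3 new (x, g, e)
  "xggxgeefex" → prefix "xg" already present; 8 new (g, x, g, e, e, f, e, x)
  "xgeig" → prefix "xge" already present; 2 new (i, g)
  "eieeg" → prefix "e" already present; 4 new (i, e, e, g)
  "eegeeie" → prefix "ee" already present; 5 new (g, e, e, i, e)
  "xixgggg" → prefix "x" already present; 6 new (i, x, g, g, g, g)
  "exxeixgex" → prefix "e" already present; 8 new (x, x, e, i, x, g, e, x)
  "egeife" → prefix "e" already present; 5 new (g, e, i, f, e)
  "egix" → prefix "eg" already present; 2 new (i, x)
  "xggif" → prefix "xgg" already present; 2 new (i, f)
  "ex" → prefix "ex" already present; 0 new (none)
  "xgfexeigfxx" → prefix "xg" already present; 9 new (f, e, x, e, i, g, f, x, x)
  "egxexiggef" → prefix "eg" already present; 8 new (x, e, x, i, g, g, e, f)
  "efxg" → prefix "e" already present; 3 new (f, x, g)
  "xfiffeieix" → prefix "x" already present; 9 new (f, i, f, f, e, i, e, i, x)
  "xgiiexx" → prefix "xg" already present; 5 new (i, i, e, x, x)
  "xgfggefif" → prefix "xgf" already present; 6 new (g, g, e, f, i, f)
  "xgifg" → prefix "xgi" already present; 2 new (f, g)
Total nodes = 2 + 3 + 8 + 2 + 4 + 5 + 6 + 8 + 5 + 2 + 2 + 0 + 9 + 8 + 3 + 9 + 5 + 6 + 2 = 89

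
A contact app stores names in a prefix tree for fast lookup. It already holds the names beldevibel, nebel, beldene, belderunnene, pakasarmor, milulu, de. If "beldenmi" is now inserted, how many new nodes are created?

2

The longest prefix of "beldenmi" already in the trie is "belden" (length 6).
New nodes needed: |"beldenmi"| − 6 = 8 − 6 = 2.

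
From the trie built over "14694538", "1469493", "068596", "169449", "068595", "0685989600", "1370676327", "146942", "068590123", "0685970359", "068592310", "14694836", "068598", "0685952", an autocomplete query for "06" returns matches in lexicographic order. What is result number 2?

Words with prefix "06", in lexicographic order: "068590123", "068592310", "068595", "0685952", "068596", "0685970359", "068598", "0685989600"
The 2nd is 068592310.

068592310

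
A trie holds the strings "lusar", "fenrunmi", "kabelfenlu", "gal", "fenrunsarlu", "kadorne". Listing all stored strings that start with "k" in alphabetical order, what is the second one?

kadorne

Filter for "k…" and sort: "kabelfenlu", "kadorne"
Position 2: kadorne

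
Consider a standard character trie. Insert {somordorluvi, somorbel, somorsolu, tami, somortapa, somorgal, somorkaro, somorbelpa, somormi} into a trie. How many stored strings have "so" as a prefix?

8

Walk to "so"; the words in its subtree are exactly those with that prefix.
Words under "so": somorbel, somorbelpa, somordorluvi, somorgal, somorkaro, somormi, somorsolu, somortapa
Count: 8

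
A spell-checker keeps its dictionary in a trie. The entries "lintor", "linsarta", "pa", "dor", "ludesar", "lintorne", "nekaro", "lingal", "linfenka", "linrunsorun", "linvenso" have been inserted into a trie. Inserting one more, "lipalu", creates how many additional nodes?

4

"li" is already a path in the trie; the remaining "palu" must be added.
New nodes needed: |"lipalu"| − 2 = 6 − 2 = 4.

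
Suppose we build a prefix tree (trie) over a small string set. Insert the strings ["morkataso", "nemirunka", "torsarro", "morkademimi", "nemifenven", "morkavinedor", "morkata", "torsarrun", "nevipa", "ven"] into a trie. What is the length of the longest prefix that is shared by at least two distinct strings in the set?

7

Look for the deepest trie node that still has at least two words in its subtree.
e.g. "morkata" and "morkataso" share the prefix "morkata" of length 7; no pair shares a longer one.
Longest shared-prefix length: 7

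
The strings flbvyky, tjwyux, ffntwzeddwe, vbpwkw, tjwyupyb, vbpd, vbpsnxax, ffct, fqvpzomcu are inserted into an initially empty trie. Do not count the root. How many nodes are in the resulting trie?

Trace insertions, counting only characters that open a new branch:
  "flbvyky" → 7 new (f, l, b, v, y, k, y)
  "tjwyux" → 6 new (t, j, w, y, u, x)
  "ffntwzeddwe" → prefix "f" already present; 10 new (f, n, t, w, z, e, d, d, w, e)
  "vbpwkw" → 6 new (v, b, p, w, k, w)
  "tjwyupyb" → prefix "tjwyu" already present; 3 new (p, y, b)
  "vbpd" → prefix "vbp" already present; 1 new (d)
  "vbpsnxax" → prefix "vbp" already present; 5 new (s, n, x, a, x)
  "ffct" → prefix "ff" already present; 2 new (c, t)
  "fqvpzomcu" → prefix "f" already present; 8 new (q, v, p, z, o, m, c, u)
Total nodes = 7 + 6 + 10 + 6 + 3 + 1 + 5 + 2 + 8 = 48

48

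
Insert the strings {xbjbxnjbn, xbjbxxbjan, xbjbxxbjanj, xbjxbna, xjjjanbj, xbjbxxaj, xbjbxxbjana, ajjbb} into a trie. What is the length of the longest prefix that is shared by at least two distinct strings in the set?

Equivalently: take the maximum, over all pairs, of their longest common prefix length.
"xbjbxxbjan" and "xbjbxxbjana" agree on "xbjbxxbjan" (10 characters) before diverging; nothing deeper is shared.
Longest shared-prefix length: 10

10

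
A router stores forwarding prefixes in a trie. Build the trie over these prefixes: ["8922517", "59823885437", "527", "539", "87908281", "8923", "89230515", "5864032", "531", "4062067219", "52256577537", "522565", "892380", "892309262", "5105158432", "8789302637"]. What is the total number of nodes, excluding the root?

83

Insert word by word; a character creates a node only if that edge doesn't already exist:
  "8922517" → 7 new (8, 9, 2, 2, 5, 1, 7)
  "59823885437" → 11 new (5, 9, 8, 2, 3, 8, 8, 5, 4, 3, 7)
  "527" → prefix "5" already present; 2 new (2, 7)
  "539" → prefix "5" already present; 2 new (3, 9)
  "87908281" → prefix "8" already present; 7 new (7, 9, 0, 8, 2, 8, 1)
  "8923" → prefix "892" already present; 1 new (3)
  "89230515" → prefix "8923" already present; 4 new (0, 5, 1, 5)
  "5864032" → prefix "5" already present; 6 new (8, 6, 4, 0, 3, 2)
  "531" → prefix "53" already present; 1 new (1)
  "4062067219" → 10 new (4, 0, 6, 2, 0, 6, 7, 2, 1, 9)
  "52256577537" → prefix "52" already present; 9 new (2, 5, 6, 5, 7, 7, 5, 3, 7)
  "522565" → prefix "522565" already present; 0 new (none)
  "892380" → prefix "8923" already present; 2 new (8, 0)
  "892309262" → prefix "89230" already present; 4 new (9, 2, 6, 2)
  "5105158432" → prefix "5" already present; 9 new (1, 0, 5, 1, 5, 8, 4, 3, 2)
  "8789302637" → prefix "87" already present; 8 new (8, 9, 3, 0, 2, 6, 3, 7)
Total nodes = 7 + 11 + 2 + 2 + 7 + 1 + 4 + 6 + 1 + 10 + 9 + 0 + 2 + 4 + 9 + 8 = 83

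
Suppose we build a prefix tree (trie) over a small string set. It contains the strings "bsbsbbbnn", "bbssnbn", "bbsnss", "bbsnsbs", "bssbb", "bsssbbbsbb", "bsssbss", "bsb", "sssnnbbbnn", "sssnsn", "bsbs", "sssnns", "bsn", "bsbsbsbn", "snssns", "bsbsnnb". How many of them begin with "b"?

12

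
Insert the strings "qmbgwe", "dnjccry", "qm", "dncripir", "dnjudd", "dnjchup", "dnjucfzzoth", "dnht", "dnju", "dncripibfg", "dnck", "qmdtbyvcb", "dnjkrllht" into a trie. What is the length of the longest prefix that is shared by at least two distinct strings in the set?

7

Equivalently: take the maximum, over all pairs, of their longest common prefix length.
e.g. "dncripibfg" and "dncripir" share the prefix "dncripi" of length 7; no pair shares a longer one.
Longest shared-prefix length: 7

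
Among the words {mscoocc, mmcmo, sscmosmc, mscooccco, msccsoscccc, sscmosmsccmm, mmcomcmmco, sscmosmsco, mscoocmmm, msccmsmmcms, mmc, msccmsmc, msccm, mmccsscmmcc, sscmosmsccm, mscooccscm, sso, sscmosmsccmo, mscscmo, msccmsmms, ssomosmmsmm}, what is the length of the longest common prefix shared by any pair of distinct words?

Look for the deepest trie node that still has at least two words in its subtree.
e.g. "sscmosmsccm" and "sscmosmsccmm" share the prefix "sscmosmsccm" of length 11; no pair shares a longer one.
Longest shared-prefix length: 11

11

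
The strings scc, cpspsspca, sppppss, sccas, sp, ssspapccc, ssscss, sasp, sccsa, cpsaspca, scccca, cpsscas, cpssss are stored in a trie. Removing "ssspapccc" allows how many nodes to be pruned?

A node on "ssspapccc"'s path can go only if nothing else ends at it or branches off below it.
The suffix "papccc" (6 nodes) is used only by "ssspapccc"; the node for "sss" still has the child "c", so pruning stops there.
Nodes removed: 6

6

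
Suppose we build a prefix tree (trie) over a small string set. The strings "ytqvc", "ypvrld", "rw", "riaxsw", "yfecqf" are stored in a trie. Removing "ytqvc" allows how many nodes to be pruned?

After clearing the end-marker at "ytqvc", prune upward until reaching a node still needed by another word.
The suffix "tqvc" (4 nodes) is used only by "ytqvc"; the node for "y" still has the child "p", so pruning stops there.
Nodes removed: 4

4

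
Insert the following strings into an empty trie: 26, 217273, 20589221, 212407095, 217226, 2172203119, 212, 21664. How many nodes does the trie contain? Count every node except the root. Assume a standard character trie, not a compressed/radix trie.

For each word, the new-node count is its length minus the longest prefix already in the trie:
  "26" → 2 new (2, 6)
  "217273" → prefix "2" already present; 5 new (1, 7, 2, 7, 3)
  "20589221" → prefix "2" already present; 7 new (0, 5, 8, 9, 2, 2, 1)
  "212407095" → prefix "21" already present; 7 new (2, 4, 0, 7, 0, 9, 5)
  "217226" → prefix "2172" already present; 2 new (2, 6)
  "2172203119" → prefix "21722" already present; 5 new (0, 3, 1, 1, 9)
  "212" → prefix "212" already present; 0 new (none)
  "21664" → prefix "21" already present; 3 new (6, 6, 4)
Total nodes = 2 + 5 + 7 + 7 + 2 + 5 + 0 + 3 = 31

31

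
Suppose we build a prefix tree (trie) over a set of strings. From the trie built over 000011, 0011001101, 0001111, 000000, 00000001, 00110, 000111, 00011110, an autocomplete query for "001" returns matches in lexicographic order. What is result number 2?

0011001101

Words with prefix "001", in lexicographic order: "00110", "0011001101"
Position 2: 0011001101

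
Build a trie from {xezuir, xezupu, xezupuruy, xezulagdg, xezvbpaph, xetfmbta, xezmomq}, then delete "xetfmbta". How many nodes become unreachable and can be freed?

After clearing the end-marker at "xetfmbta", prune upward until reaching a node still needed by another word.
The suffix "tfmbta" (6 nodes) is used only by "xetfmbta"; the node for "xe" still has the child "z", so pruning stops there.
Nodes removed: 6

6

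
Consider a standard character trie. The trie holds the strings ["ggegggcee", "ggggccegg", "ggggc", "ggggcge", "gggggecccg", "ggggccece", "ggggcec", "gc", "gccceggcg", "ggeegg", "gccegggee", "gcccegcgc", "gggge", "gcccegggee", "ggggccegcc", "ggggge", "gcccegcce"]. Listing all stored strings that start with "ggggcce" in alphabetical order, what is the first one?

ggggccece

Filter for "ggggcce…" and sort: "ggggccece", "ggggccegcc", "ggggccegg"
Position 1: ggggccece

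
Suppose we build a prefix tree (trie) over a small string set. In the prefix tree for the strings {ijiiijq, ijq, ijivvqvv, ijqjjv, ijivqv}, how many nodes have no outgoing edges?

4

A leaf is a node with no children — equivalently, the end of a word that is not a proper prefix of any other stored word.
Those words: "ijiiijq", "ijivqv", "ijivvqvv", "ijqjjv"
Leaf count: 4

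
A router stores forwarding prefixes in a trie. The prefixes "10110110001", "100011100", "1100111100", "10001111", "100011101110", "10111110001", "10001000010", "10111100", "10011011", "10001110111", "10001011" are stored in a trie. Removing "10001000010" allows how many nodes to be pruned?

Walk "10001000010" from the leaf back toward the root, removing each node that no remaining word uses.
The suffix "00010" (5 nodes) is used only by "10001000010"; the node for "100010" still has the child "1", so pruning stops there.
Nodes removed: 5

5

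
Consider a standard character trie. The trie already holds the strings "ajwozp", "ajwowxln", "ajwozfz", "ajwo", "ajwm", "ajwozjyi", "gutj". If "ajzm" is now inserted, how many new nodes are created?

2

Walking "ajzm" from the root, the first 2 characters ("aj") follow existing edges; "z" is the first miss.
So 4 − 2 = 2 new nodes.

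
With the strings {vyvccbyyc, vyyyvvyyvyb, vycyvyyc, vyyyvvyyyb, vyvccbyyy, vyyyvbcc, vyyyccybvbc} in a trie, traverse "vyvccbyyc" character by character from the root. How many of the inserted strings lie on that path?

1

Check each prefix of "vyvccbyyc" against the stored set — each match is an end-marker on the path.
Prefixes of the query that are stored words: "vyvccbyyc"
Count: 1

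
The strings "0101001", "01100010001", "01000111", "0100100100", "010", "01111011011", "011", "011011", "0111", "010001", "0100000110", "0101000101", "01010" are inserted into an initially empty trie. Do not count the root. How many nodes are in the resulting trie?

46

Count nodes per top-level branch (shared prefixes stored once):
  '0'-branch (010, 0100000110, 010001, 01000111, 0100100100, 01010, 0101000101, 0101001, 011, 01100010001, 011011, 0111, 01111011011): 46 nodes
Sum: 46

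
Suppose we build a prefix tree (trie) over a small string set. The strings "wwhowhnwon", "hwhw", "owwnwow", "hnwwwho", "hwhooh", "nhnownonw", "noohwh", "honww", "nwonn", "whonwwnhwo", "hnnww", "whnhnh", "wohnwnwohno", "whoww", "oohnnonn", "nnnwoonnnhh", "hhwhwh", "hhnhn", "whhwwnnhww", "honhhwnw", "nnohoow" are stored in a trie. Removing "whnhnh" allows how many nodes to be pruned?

4

A node on "whnhnh"'s path can go only if nothing else ends at it or branches off below it.
The suffix "nhnh" (4 nodes) is used only by "whnhnh"; the node for "wh" still has the child "o", so pruning stops there.
Nodes removed: 4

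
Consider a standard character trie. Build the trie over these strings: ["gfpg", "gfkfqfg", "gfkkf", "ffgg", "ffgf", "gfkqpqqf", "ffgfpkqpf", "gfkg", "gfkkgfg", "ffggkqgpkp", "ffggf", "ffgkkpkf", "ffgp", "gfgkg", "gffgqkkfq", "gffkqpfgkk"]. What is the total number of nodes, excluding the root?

60

For each word, the new-node count is its length minus the longest prefix already in the trie:
  "gfpg" → 4 new (g, f, p, g)
  "gfkfqfg" → prefix "gf" already present; 5 new (k, f, q, f, g)
  "gfkkf" → prefix "gfk" already present; 2 new (k, f)
  "ffgg" → 4 new (f, f, g, g)
  "ffgf" → prefix "ffg" already present; 1 new (f)
  "gfkqpqqf" → prefix "gfk" already present; 5 new (q, p, q, q, f)
  "ffgfpkqpf" → prefix "ffgf" already present; 5 new (p, k, q, p, f)
  "gfkg" → prefix "gfk" already present; 1 new (g)
  "gfkkgfg" → prefix "gfkk" already present; 3 new (g, f, g)
  "ffggkqgpkp" → prefix "ffgg" already present; 6 new (k, q, g, p, k, p)
  "ffggf" → prefix "ffgg" already present; 1 new (f)
  "ffgkkpkf" → prefix "ffg" already present; 5 new (k, k, p, k, f)
  "ffgp" → prefix "ffg" already present; 1 new (p)
  "gfgkg" → prefix "gf" already present; 3 new (g, k, g)
  "gffgqkkfq" → prefix "gf" already present; 7 new (f, g, q, k, k, f, q)
  "gffkqpfgkk" → prefix "gff" already present; 7 new (k, q, p, f, g, k, k)
Total nodes = 4 + 5 + 2 + 4 + 1 + 5 + 5 + 1 + 3 + 6 + 1 + 5 + 1 + 3 + 7 + 7 = 60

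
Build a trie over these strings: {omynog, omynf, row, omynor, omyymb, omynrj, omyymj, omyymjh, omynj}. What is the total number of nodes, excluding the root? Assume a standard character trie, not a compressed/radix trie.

Trace insertions, counting only characters that open a new branch:
  "omynog" → 6 new (o, m, y, n, o, g)
  "omynf" → prefix "omyn" already present; 1 new (f)
  "row" → 3 new (r, o, w)
  "omynor" → prefix "omyno" already present; 1 new (r)
  "omyymb" → prefix "omy" already present; 3 new (y, m, b)
  "omynrj" → prefix "omyn" already present; 2 new (r, j)
  "omyymj" → prefix "omyym" already present; 1 new (j)
  "omyymjh" → prefix "omyymj" already present; 1 new (h)
  "omynj" → prefix "omyn" already present; 1 new (j)
Total nodes = 6 + 1 + 3 + 1 + 3 + 2 + 1 + 1 + 1 = 19

19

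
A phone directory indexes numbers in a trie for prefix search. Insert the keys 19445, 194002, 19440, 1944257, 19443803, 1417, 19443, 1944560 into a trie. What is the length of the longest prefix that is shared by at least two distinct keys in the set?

Look for the deepest trie node that still has at least two words in its subtree.
"19443" and "19443803" agree on "19443" (5 characters) before diverging; nothing deeper is shared.
Longest shared-prefix length: 5

5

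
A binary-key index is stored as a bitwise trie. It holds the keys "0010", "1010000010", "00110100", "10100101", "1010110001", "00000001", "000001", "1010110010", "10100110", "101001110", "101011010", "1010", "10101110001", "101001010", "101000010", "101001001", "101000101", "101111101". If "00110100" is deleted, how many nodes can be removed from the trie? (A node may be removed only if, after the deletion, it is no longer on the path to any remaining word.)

Walk "00110100" from the leaf back toward the root, removing each node that no remaining word uses.
The suffix "10100" (5 nodes) is used only by "00110100"; the node for "001" still has the child "0", so pruning stops there.
Nodes removed: 5

5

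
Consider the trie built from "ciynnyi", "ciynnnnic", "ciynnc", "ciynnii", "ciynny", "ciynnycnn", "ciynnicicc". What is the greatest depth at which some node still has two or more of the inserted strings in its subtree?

Equivalently: take the maximum, over all pairs, of their longest common prefix length.
e.g. "ciynnicicc" and "ciynnii" share the prefix "ciynni" of length 6; no pair shares a longer one.
Longest shared-prefix length: 6

6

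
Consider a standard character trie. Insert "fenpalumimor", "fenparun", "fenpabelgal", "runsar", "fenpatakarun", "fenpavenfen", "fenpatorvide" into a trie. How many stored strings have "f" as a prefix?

Filter for entries beginning with "f":
Words under "f": fenpabelgal, fenpalumimor, fenparun, fenpatakarun, fenpatorvide, fenpavenfen
Count: 6

6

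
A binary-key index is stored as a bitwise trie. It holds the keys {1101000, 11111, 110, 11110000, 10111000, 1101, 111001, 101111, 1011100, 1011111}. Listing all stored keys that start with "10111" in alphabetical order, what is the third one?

101111

Filter for "10111…" and sort: "1011100", "10111000", "101111", "1011111"
Position 3: 101111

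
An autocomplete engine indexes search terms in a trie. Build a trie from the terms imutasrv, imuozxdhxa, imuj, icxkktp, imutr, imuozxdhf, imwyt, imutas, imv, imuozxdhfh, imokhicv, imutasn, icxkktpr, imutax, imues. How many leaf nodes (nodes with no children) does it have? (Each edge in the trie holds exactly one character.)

Leaves are exactly the stored words that no other stored word extends.
Those words: "icxkktpr", "imokhicv", "imues", "imuj", "imuozxdhfh", "imuozxdhxa", "imutasn", "imutasrv", "imutax", "imutr", "imv", "imwyt"
Leaf count: 12

12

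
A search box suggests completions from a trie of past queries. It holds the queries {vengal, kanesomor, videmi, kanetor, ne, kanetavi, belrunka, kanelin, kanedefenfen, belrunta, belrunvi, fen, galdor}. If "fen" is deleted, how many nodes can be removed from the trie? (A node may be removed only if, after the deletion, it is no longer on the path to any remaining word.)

Walk "fen" from the leaf back toward the root, removing each node that no remaining word uses.
No other word shares any prefix with "fen", so all 3 of its nodes go.
Nodes removed: 3

3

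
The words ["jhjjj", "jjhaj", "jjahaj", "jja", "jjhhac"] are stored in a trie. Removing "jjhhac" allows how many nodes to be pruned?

Walk "jjhhac" from the leaf back toward the root, removing each node that no remaining word uses.
The suffix "hac" (3 nodes) is used only by "jjhhac"; the node for "jjh" still has the child "a", so pruning stops there.
Nodes removed: 3

3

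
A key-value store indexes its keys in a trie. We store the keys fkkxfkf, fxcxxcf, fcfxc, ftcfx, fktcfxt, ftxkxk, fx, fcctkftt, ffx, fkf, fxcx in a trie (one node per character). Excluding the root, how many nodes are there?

Trie structure (* marks end of a word):
(root)
└─ f
   ├─ c
   │  ├─ c
   │  │  └─ t
   │  │     └─ k
   │  │        └─ f
   │  │           └─ t
   │  │              └─ t *
   │  └─ f
   │     └─ x
   │        └─ c *
   ├─ f
   │  └─ x *
   ├─ k
   │  ├─ f *
   │  ├─ k
   │  │  └─ x
   │  │     └─ f
   │  │        └─ k
   │  │           └─ f *
   │  └─ t
   │     └─ c
   │        └─ f
   │           └─ x
   │              └─ t *
   ├─ t
   │  ├─ c
   │  │  └─ f
   │  │     └─ x *
   │  └─ x
   │     └─ k
   │        └─ x
   │           └─ k *
   └─ x *
      └─ c
         └─ x *
            └─ x
               └─ c
                  └─ f *
Counting every labelled node above: 39.

39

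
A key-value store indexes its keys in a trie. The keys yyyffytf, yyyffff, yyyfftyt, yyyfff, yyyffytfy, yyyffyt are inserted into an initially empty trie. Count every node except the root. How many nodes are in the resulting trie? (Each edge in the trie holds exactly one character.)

14

Count nodes per top-level branch (shared prefixes stored once):
  'y'-branch (yyyfff, yyyffff, yyyfftyt, yyyffyt, yyyffytf, yyyffytfy): 14 nodes
Sum: 14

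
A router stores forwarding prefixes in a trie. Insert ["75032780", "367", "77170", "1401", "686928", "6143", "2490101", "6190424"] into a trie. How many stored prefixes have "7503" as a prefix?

1

Walk to "7503"; the words in its subtree are exactly those with that prefix.
Words under "7503": 75032780
Count: 1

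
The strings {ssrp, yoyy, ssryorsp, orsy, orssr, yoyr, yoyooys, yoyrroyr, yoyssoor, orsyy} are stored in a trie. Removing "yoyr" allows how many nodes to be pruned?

After clearing the end-marker at "yoyr", prune upward until reaching a node still needed by another word.
Every node on "yoyr" is still needed (e.g. by "yoyrroyr"), so nothing is freed.
Nodes removed: 0

0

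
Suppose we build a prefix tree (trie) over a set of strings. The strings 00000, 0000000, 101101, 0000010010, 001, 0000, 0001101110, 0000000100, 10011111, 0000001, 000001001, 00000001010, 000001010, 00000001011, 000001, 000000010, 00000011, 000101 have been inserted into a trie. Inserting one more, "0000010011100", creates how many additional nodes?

4

"000001001" is already a path in the trie; the remaining "1100" must be added.
Each of the 4 remaining characters creates one node.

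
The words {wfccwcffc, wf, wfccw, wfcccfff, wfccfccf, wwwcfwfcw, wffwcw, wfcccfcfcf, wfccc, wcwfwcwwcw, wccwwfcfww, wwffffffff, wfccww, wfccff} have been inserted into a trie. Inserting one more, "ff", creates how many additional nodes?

2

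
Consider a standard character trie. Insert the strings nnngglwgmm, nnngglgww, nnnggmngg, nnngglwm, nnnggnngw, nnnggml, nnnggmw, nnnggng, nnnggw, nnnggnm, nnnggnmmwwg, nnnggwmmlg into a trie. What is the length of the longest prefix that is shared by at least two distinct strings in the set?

7

The deepest shared node is where two words last agree before diverging.
"nnngglwgmm" and "nnngglwm" agree on "nnngglw" (7 characters) before diverging; nothing deeper is shared.
Longest shared-prefix length: 7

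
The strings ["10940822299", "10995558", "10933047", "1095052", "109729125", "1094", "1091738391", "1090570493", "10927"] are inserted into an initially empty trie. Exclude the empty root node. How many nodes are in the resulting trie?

For each word, the new-node count is its length minus the longest prefix already in the trie:
  "10940822299" → 11 new (1, 0, 9, 4, 0, 8, 2, 2, 2, 9, 9)
  "10995558" → prefix "109" already present; 5 new (9, 5, 5, 5, 8)
  "10933047" → prefix "109" already present; 5 new (3, 3, 0, 4, 7)
  "1095052" → prefix "109" already present; 4 new (5, 0, 5, 2)
  "109729125" → prefix "109" already present; 6 new (7, 2, 9, 1, 2, 5)
  "1094" → prefix "1094" already present; 0 new (none)
  "1091738391" → prefix "109" already present; 7 new (1, 7, 3, 8, 3, 9, 1)
  "1090570493" → prefix "109" already present; 7 new (0, 5, 7, 0, 4, 9, 3)
  "10927" → prefix "109" already present; 2 new (2, 7)
Total nodes = 11 + 5 + 5 + 4 + 6 + 0 + 7 + 7 + 2 = 47

47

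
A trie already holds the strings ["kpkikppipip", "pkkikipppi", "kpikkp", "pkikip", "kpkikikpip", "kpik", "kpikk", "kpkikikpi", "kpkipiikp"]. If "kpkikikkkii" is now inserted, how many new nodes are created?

4

Walking "kpkikikkkii" from the root, the first 7 characters ("kpkikik") follow existing edges; "k" is the first miss.
So 11 − 7 = 4 new nodes.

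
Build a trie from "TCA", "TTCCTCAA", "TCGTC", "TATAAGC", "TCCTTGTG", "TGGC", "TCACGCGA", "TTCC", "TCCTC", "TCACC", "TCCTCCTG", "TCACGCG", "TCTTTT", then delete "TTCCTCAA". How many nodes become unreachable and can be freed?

Walk "TTCCTCAA" from the leaf back toward the root, removing each node that no remaining word uses.
The suffix "TCAA" (4 nodes) is used only by "TTCCTCAA"; "TTCC" is itself a stored word, so pruning stops there.
Nodes removed: 4

4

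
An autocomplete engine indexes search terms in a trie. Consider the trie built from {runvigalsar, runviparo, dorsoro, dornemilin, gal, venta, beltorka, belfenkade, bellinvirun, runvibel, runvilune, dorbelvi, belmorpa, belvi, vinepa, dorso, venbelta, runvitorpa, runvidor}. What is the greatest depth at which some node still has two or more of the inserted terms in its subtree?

Look for the deepest trie node that still has at least two words in its subtree.
e.g. "dorso" and "dorsoro" share the prefix "dorso" of length 5; no pair shares a longer one.
Longest shared-prefix length: 5

5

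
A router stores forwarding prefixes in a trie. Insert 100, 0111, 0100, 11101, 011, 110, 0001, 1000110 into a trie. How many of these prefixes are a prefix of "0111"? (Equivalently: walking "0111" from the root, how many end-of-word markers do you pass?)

2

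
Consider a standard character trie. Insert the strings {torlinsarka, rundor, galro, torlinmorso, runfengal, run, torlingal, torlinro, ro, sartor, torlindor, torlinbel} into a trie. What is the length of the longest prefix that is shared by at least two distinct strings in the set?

6

Equivalently: take the maximum, over all pairs, of their longest common prefix length.
"torlinbel" and "torlindor" agree on "torlin" (6 characters) before diverging; nothing deeper is shared.
Longest shared-prefix length: 6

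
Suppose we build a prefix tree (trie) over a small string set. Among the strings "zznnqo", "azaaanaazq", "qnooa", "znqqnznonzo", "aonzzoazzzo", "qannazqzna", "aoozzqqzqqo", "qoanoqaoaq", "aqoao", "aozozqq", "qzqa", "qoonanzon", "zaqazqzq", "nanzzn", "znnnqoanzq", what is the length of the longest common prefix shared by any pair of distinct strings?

The deepest shared node is where two words last agree before diverging.
"aonzzoazzzo" and "aoozzqqzqqo" agree on "ao" (2 characters) before diverging; nothing deeper is shared.
Longest shared-prefix length: 2

2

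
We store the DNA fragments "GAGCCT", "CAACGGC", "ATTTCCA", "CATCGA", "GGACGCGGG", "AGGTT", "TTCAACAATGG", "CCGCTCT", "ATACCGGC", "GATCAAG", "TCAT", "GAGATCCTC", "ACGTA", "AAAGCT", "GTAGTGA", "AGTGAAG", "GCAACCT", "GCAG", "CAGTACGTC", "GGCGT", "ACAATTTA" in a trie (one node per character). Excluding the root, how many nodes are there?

116

For each word, the new-node count is its length minus the longest prefix already in the trie:
  "GAGCCT" → 6 new (G, A, G, C, C, T)
  "CAACGGC" → 7 new (C, A, A, C, G, G, C)
  "ATTTCCA" → 7 new (A, T, T, T, C, C, A)
  "CATCGA" → prefix "CA" already present; 4 new (T, C, G, A)
  "GGACGCGGG" → prefix "G" already present; 8 new (G, A, C, G, C, G, G, G)
  "AGGTT" → prefix "A" already present; 4 new (G, G, T, T)
  "TTCAACAATGG" → 11 new (T, T, C, A, A, C, A, A, T, G, G)
  "CCGCTCT" → prefix "C" already present; 6 new (C, G, C, T, C, T)
  "ATACCGGC" → prefix "AT" already present; 6 new (A, C, C, G, G, C)
  "GATCAAG" → prefix "GA" already present; 5 new (T, C, A, A, G)
  "TCAT" → prefix "T" already present; 3 new (C, A, T)
  "GAGATCCTC" → prefix "GAG" already present; 6 new (A, T, C, C, T, C)
  "ACGTA" → prefix "A" already present; 4 new (C, G, T, A)
  "AAAGCT" → prefix "A" already present; 5 new (A, A, G, C, T)
  "GTAGTGA" → prefix "G" already present; 6 new (T, A, G, T, G, A)
  "AGTGAAG" → prefix "AG" already present; 5 new (T, G, A, A, G)
  "GCAACCT" → prefix "G" already present; 6 new (C, A, A, C, C, T)
  "GCAG" → prefix "GCA" already present; 1 new (G)
  "CAGTACGTC" → prefix "CA" already present; 7 new (G, T, A, C, G, T, C)
  "GGCGT" → prefix "GG" already present; 3 new (C, G, T)
  "ACAATTTA" → prefix "AC" already present; 6 new (A, A, T, T, T, A)
Total nodes = 6 + 7 + 7 + 4 + 8 + 4 + 11 + 6 + 6 + 5 + 3 + 6 + 4 + 5 + 6 + 5 + 6 + 1 + 7 + 3 + 6 = 116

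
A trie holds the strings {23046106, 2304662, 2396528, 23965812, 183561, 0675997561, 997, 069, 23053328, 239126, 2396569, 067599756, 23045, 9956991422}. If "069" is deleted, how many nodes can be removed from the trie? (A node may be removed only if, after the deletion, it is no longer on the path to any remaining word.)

1

Walk "069" from the leaf back toward the root, removing each node that no remaining word uses.
The suffix "9" (1 node) is used only by "069"; the node for "06" still has the child "7", so pruning stops there.
Nodes removed: 1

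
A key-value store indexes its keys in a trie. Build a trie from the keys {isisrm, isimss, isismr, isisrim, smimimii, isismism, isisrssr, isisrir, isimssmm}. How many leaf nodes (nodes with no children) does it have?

Leaves are exactly the stored words that no other stored word extends.
Those words: "isimssmm", "isismism", "isismr", "isisrim", "isisrir", "isisrm", "isisrssr", "smimimii"
Leaf count: 8

8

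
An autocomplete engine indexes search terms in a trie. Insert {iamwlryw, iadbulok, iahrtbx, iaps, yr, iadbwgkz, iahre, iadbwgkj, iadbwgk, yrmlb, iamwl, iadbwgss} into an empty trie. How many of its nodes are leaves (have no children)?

Leaves are exactly the stored words that no other stored word extends.
Those words: "iadbulok", "iadbwgkj", "iadbwgkz", "iadbwgss", "iahre", "iahrtbx", "iamwlryw", "iaps", "yrmlb"
Leaf count: 9

9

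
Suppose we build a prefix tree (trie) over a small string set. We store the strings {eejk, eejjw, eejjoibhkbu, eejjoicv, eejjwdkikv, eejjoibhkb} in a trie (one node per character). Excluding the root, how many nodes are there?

20

Count nodes per top-level branch (shared prefixes stored once):
  'e'-branch (eejjoibhkb, eejjoibhkbu, eejjoicv, eejjw, eejjwdkikv, eejk): 20 nodes
Sum: 20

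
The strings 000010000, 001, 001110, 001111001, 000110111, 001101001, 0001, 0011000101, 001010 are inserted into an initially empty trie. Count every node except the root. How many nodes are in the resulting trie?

Trace insertions, counting only characters that open a new branch:
  "000010000" → 9 new (0, 0, 0, 0, 1, 0, 0, 0, 0)
  "001" → prefix "00" already present; 1 new (1)
  "001110" → prefix "001" already present; 3 new (1, 1, 0)
  "001111001" → prefix "00111" already present; 4 new (1, 0, 0, 1)
  "000110111" → prefix "000" already present; 6 new (1, 1, 0, 1, 1, 1)
  "001101001" → prefix "0011" already present; 5 new (0, 1, 0, 0, 1)
  "0001" → prefix "0001" already present; 0 new (none)
  "0011000101" → prefix "00110" already present; 5 new (0, 0, 1, 0, 1)
  "001010" → prefix "001" already present; 3 new (0, 1, 0)
Total nodes = 9 + 1 + 3 + 4 + 6 + 5 + 0 + 5 + 3 = 36

36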